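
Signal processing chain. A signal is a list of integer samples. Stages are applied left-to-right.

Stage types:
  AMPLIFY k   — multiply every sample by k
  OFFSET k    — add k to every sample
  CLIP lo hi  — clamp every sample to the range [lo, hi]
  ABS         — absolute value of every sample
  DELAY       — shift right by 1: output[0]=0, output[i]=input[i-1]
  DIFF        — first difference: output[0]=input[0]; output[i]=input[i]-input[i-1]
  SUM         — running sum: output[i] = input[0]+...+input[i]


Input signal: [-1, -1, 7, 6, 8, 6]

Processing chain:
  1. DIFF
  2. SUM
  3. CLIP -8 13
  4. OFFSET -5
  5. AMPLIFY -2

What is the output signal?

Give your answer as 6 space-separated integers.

Answer: 12 12 -4 -2 -6 -2

Derivation:
Input: [-1, -1, 7, 6, 8, 6]
Stage 1 (DIFF): s[0]=-1, -1--1=0, 7--1=8, 6-7=-1, 8-6=2, 6-8=-2 -> [-1, 0, 8, -1, 2, -2]
Stage 2 (SUM): sum[0..0]=-1, sum[0..1]=-1, sum[0..2]=7, sum[0..3]=6, sum[0..4]=8, sum[0..5]=6 -> [-1, -1, 7, 6, 8, 6]
Stage 3 (CLIP -8 13): clip(-1,-8,13)=-1, clip(-1,-8,13)=-1, clip(7,-8,13)=7, clip(6,-8,13)=6, clip(8,-8,13)=8, clip(6,-8,13)=6 -> [-1, -1, 7, 6, 8, 6]
Stage 4 (OFFSET -5): -1+-5=-6, -1+-5=-6, 7+-5=2, 6+-5=1, 8+-5=3, 6+-5=1 -> [-6, -6, 2, 1, 3, 1]
Stage 5 (AMPLIFY -2): -6*-2=12, -6*-2=12, 2*-2=-4, 1*-2=-2, 3*-2=-6, 1*-2=-2 -> [12, 12, -4, -2, -6, -2]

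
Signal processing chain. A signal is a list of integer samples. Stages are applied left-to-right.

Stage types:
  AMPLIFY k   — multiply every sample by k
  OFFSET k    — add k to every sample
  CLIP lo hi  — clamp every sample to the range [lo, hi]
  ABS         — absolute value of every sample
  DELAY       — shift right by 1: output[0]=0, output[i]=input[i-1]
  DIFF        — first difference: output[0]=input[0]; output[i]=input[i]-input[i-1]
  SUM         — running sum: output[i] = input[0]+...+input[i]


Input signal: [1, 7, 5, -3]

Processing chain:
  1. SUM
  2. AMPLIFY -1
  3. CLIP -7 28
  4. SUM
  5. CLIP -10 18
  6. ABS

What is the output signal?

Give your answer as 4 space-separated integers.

Input: [1, 7, 5, -3]
Stage 1 (SUM): sum[0..0]=1, sum[0..1]=8, sum[0..2]=13, sum[0..3]=10 -> [1, 8, 13, 10]
Stage 2 (AMPLIFY -1): 1*-1=-1, 8*-1=-8, 13*-1=-13, 10*-1=-10 -> [-1, -8, -13, -10]
Stage 3 (CLIP -7 28): clip(-1,-7,28)=-1, clip(-8,-7,28)=-7, clip(-13,-7,28)=-7, clip(-10,-7,28)=-7 -> [-1, -7, -7, -7]
Stage 4 (SUM): sum[0..0]=-1, sum[0..1]=-8, sum[0..2]=-15, sum[0..3]=-22 -> [-1, -8, -15, -22]
Stage 5 (CLIP -10 18): clip(-1,-10,18)=-1, clip(-8,-10,18)=-8, clip(-15,-10,18)=-10, clip(-22,-10,18)=-10 -> [-1, -8, -10, -10]
Stage 6 (ABS): |-1|=1, |-8|=8, |-10|=10, |-10|=10 -> [1, 8, 10, 10]

Answer: 1 8 10 10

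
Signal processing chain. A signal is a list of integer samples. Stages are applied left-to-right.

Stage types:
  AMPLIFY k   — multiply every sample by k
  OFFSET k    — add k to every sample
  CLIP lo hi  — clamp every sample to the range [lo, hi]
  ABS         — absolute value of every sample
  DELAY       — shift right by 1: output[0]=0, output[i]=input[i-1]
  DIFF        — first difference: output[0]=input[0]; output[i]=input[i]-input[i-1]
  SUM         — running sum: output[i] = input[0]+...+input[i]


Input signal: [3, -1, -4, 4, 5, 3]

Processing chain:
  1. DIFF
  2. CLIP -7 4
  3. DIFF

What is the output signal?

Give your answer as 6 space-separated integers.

Answer: 3 -7 1 7 -3 -3

Derivation:
Input: [3, -1, -4, 4, 5, 3]
Stage 1 (DIFF): s[0]=3, -1-3=-4, -4--1=-3, 4--4=8, 5-4=1, 3-5=-2 -> [3, -4, -3, 8, 1, -2]
Stage 2 (CLIP -7 4): clip(3,-7,4)=3, clip(-4,-7,4)=-4, clip(-3,-7,4)=-3, clip(8,-7,4)=4, clip(1,-7,4)=1, clip(-2,-7,4)=-2 -> [3, -4, -3, 4, 1, -2]
Stage 3 (DIFF): s[0]=3, -4-3=-7, -3--4=1, 4--3=7, 1-4=-3, -2-1=-3 -> [3, -7, 1, 7, -3, -3]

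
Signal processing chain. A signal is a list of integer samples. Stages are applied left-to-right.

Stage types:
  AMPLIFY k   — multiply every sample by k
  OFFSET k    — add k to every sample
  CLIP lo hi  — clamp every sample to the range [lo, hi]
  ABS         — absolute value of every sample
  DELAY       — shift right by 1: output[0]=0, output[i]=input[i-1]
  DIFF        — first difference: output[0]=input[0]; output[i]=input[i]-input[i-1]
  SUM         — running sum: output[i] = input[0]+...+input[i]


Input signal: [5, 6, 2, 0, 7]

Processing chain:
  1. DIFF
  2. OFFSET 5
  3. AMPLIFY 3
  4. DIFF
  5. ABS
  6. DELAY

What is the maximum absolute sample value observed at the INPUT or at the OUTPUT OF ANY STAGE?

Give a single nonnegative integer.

Input: [5, 6, 2, 0, 7] (max |s|=7)
Stage 1 (DIFF): s[0]=5, 6-5=1, 2-6=-4, 0-2=-2, 7-0=7 -> [5, 1, -4, -2, 7] (max |s|=7)
Stage 2 (OFFSET 5): 5+5=10, 1+5=6, -4+5=1, -2+5=3, 7+5=12 -> [10, 6, 1, 3, 12] (max |s|=12)
Stage 3 (AMPLIFY 3): 10*3=30, 6*3=18, 1*3=3, 3*3=9, 12*3=36 -> [30, 18, 3, 9, 36] (max |s|=36)
Stage 4 (DIFF): s[0]=30, 18-30=-12, 3-18=-15, 9-3=6, 36-9=27 -> [30, -12, -15, 6, 27] (max |s|=30)
Stage 5 (ABS): |30|=30, |-12|=12, |-15|=15, |6|=6, |27|=27 -> [30, 12, 15, 6, 27] (max |s|=30)
Stage 6 (DELAY): [0, 30, 12, 15, 6] = [0, 30, 12, 15, 6] -> [0, 30, 12, 15, 6] (max |s|=30)
Overall max amplitude: 36

Answer: 36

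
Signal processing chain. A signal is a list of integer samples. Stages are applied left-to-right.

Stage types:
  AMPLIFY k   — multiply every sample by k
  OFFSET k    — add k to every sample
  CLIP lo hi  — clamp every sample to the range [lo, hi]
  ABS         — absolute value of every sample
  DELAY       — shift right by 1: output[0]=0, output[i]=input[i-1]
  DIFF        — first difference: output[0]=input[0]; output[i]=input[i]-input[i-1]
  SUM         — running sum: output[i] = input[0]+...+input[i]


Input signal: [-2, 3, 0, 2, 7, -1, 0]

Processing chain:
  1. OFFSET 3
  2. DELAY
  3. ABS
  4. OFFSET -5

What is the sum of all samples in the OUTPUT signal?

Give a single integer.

Answer: -8

Derivation:
Input: [-2, 3, 0, 2, 7, -1, 0]
Stage 1 (OFFSET 3): -2+3=1, 3+3=6, 0+3=3, 2+3=5, 7+3=10, -1+3=2, 0+3=3 -> [1, 6, 3, 5, 10, 2, 3]
Stage 2 (DELAY): [0, 1, 6, 3, 5, 10, 2] = [0, 1, 6, 3, 5, 10, 2] -> [0, 1, 6, 3, 5, 10, 2]
Stage 3 (ABS): |0|=0, |1|=1, |6|=6, |3|=3, |5|=5, |10|=10, |2|=2 -> [0, 1, 6, 3, 5, 10, 2]
Stage 4 (OFFSET -5): 0+-5=-5, 1+-5=-4, 6+-5=1, 3+-5=-2, 5+-5=0, 10+-5=5, 2+-5=-3 -> [-5, -4, 1, -2, 0, 5, -3]
Output sum: -8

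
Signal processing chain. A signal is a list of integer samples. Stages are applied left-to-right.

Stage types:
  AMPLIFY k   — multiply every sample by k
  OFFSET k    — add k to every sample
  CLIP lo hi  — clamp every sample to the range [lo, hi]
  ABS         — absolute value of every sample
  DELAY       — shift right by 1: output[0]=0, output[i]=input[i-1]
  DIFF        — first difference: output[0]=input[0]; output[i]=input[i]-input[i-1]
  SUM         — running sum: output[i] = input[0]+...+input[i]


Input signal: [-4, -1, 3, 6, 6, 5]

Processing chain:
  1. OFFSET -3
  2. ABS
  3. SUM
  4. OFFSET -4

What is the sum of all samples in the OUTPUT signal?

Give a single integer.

Answer: 55

Derivation:
Input: [-4, -1, 3, 6, 6, 5]
Stage 1 (OFFSET -3): -4+-3=-7, -1+-3=-4, 3+-3=0, 6+-3=3, 6+-3=3, 5+-3=2 -> [-7, -4, 0, 3, 3, 2]
Stage 2 (ABS): |-7|=7, |-4|=4, |0|=0, |3|=3, |3|=3, |2|=2 -> [7, 4, 0, 3, 3, 2]
Stage 3 (SUM): sum[0..0]=7, sum[0..1]=11, sum[0..2]=11, sum[0..3]=14, sum[0..4]=17, sum[0..5]=19 -> [7, 11, 11, 14, 17, 19]
Stage 4 (OFFSET -4): 7+-4=3, 11+-4=7, 11+-4=7, 14+-4=10, 17+-4=13, 19+-4=15 -> [3, 7, 7, 10, 13, 15]
Output sum: 55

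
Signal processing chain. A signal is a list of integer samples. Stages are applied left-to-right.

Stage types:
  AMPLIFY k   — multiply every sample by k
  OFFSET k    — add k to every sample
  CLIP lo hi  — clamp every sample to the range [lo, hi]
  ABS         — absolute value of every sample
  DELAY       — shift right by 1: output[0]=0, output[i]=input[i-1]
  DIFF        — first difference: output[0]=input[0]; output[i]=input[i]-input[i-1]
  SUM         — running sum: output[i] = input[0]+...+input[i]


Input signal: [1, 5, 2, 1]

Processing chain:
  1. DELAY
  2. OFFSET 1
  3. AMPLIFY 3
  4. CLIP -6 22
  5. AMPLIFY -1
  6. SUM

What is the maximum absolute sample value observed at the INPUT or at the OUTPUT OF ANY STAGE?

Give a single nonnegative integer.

Answer: 36

Derivation:
Input: [1, 5, 2, 1] (max |s|=5)
Stage 1 (DELAY): [0, 1, 5, 2] = [0, 1, 5, 2] -> [0, 1, 5, 2] (max |s|=5)
Stage 2 (OFFSET 1): 0+1=1, 1+1=2, 5+1=6, 2+1=3 -> [1, 2, 6, 3] (max |s|=6)
Stage 3 (AMPLIFY 3): 1*3=3, 2*3=6, 6*3=18, 3*3=9 -> [3, 6, 18, 9] (max |s|=18)
Stage 4 (CLIP -6 22): clip(3,-6,22)=3, clip(6,-6,22)=6, clip(18,-6,22)=18, clip(9,-6,22)=9 -> [3, 6, 18, 9] (max |s|=18)
Stage 5 (AMPLIFY -1): 3*-1=-3, 6*-1=-6, 18*-1=-18, 9*-1=-9 -> [-3, -6, -18, -9] (max |s|=18)
Stage 6 (SUM): sum[0..0]=-3, sum[0..1]=-9, sum[0..2]=-27, sum[0..3]=-36 -> [-3, -9, -27, -36] (max |s|=36)
Overall max amplitude: 36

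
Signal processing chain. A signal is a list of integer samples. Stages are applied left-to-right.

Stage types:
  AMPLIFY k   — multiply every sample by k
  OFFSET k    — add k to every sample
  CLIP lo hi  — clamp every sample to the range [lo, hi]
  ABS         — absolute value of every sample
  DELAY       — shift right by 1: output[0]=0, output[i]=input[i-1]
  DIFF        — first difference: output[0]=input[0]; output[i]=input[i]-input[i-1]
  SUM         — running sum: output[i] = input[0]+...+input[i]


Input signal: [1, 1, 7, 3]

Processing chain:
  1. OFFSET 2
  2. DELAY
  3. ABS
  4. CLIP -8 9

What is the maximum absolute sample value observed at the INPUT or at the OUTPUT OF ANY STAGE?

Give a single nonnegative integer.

Input: [1, 1, 7, 3] (max |s|=7)
Stage 1 (OFFSET 2): 1+2=3, 1+2=3, 7+2=9, 3+2=5 -> [3, 3, 9, 5] (max |s|=9)
Stage 2 (DELAY): [0, 3, 3, 9] = [0, 3, 3, 9] -> [0, 3, 3, 9] (max |s|=9)
Stage 3 (ABS): |0|=0, |3|=3, |3|=3, |9|=9 -> [0, 3, 3, 9] (max |s|=9)
Stage 4 (CLIP -8 9): clip(0,-8,9)=0, clip(3,-8,9)=3, clip(3,-8,9)=3, clip(9,-8,9)=9 -> [0, 3, 3, 9] (max |s|=9)
Overall max amplitude: 9

Answer: 9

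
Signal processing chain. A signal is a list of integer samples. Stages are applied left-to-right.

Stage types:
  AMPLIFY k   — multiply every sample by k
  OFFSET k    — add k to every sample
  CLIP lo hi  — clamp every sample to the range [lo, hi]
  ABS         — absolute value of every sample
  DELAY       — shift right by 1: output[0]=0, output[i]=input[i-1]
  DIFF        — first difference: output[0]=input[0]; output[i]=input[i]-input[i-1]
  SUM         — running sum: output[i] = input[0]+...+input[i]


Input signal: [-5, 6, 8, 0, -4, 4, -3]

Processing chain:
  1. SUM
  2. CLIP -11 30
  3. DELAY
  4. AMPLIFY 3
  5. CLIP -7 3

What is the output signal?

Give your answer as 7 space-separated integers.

Answer: 0 -7 3 3 3 3 3

Derivation:
Input: [-5, 6, 8, 0, -4, 4, -3]
Stage 1 (SUM): sum[0..0]=-5, sum[0..1]=1, sum[0..2]=9, sum[0..3]=9, sum[0..4]=5, sum[0..5]=9, sum[0..6]=6 -> [-5, 1, 9, 9, 5, 9, 6]
Stage 2 (CLIP -11 30): clip(-5,-11,30)=-5, clip(1,-11,30)=1, clip(9,-11,30)=9, clip(9,-11,30)=9, clip(5,-11,30)=5, clip(9,-11,30)=9, clip(6,-11,30)=6 -> [-5, 1, 9, 9, 5, 9, 6]
Stage 3 (DELAY): [0, -5, 1, 9, 9, 5, 9] = [0, -5, 1, 9, 9, 5, 9] -> [0, -5, 1, 9, 9, 5, 9]
Stage 4 (AMPLIFY 3): 0*3=0, -5*3=-15, 1*3=3, 9*3=27, 9*3=27, 5*3=15, 9*3=27 -> [0, -15, 3, 27, 27, 15, 27]
Stage 5 (CLIP -7 3): clip(0,-7,3)=0, clip(-15,-7,3)=-7, clip(3,-7,3)=3, clip(27,-7,3)=3, clip(27,-7,3)=3, clip(15,-7,3)=3, clip(27,-7,3)=3 -> [0, -7, 3, 3, 3, 3, 3]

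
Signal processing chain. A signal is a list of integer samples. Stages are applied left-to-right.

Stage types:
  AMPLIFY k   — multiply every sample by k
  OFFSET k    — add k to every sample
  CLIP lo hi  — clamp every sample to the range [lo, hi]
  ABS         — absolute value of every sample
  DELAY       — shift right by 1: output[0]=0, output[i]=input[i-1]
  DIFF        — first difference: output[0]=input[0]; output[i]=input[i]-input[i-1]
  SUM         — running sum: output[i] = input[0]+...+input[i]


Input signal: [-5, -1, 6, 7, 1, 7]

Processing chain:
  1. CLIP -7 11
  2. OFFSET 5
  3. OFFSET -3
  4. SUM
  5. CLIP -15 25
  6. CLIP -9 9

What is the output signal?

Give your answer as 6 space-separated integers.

Answer: -3 -2 6 9 9 9

Derivation:
Input: [-5, -1, 6, 7, 1, 7]
Stage 1 (CLIP -7 11): clip(-5,-7,11)=-5, clip(-1,-7,11)=-1, clip(6,-7,11)=6, clip(7,-7,11)=7, clip(1,-7,11)=1, clip(7,-7,11)=7 -> [-5, -1, 6, 7, 1, 7]
Stage 2 (OFFSET 5): -5+5=0, -1+5=4, 6+5=11, 7+5=12, 1+5=6, 7+5=12 -> [0, 4, 11, 12, 6, 12]
Stage 3 (OFFSET -3): 0+-3=-3, 4+-3=1, 11+-3=8, 12+-3=9, 6+-3=3, 12+-3=9 -> [-3, 1, 8, 9, 3, 9]
Stage 4 (SUM): sum[0..0]=-3, sum[0..1]=-2, sum[0..2]=6, sum[0..3]=15, sum[0..4]=18, sum[0..5]=27 -> [-3, -2, 6, 15, 18, 27]
Stage 5 (CLIP -15 25): clip(-3,-15,25)=-3, clip(-2,-15,25)=-2, clip(6,-15,25)=6, clip(15,-15,25)=15, clip(18,-15,25)=18, clip(27,-15,25)=25 -> [-3, -2, 6, 15, 18, 25]
Stage 6 (CLIP -9 9): clip(-3,-9,9)=-3, clip(-2,-9,9)=-2, clip(6,-9,9)=6, clip(15,-9,9)=9, clip(18,-9,9)=9, clip(25,-9,9)=9 -> [-3, -2, 6, 9, 9, 9]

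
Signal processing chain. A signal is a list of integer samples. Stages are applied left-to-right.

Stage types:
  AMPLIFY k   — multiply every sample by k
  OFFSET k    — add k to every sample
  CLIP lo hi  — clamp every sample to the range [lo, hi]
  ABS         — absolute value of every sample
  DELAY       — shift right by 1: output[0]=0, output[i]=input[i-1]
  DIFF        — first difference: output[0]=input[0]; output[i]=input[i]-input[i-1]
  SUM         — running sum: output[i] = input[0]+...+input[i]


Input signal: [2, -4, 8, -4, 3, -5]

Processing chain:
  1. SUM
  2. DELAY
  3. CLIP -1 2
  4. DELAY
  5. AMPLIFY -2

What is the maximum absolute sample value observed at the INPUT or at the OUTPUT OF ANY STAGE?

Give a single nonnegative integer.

Answer: 8

Derivation:
Input: [2, -4, 8, -4, 3, -5] (max |s|=8)
Stage 1 (SUM): sum[0..0]=2, sum[0..1]=-2, sum[0..2]=6, sum[0..3]=2, sum[0..4]=5, sum[0..5]=0 -> [2, -2, 6, 2, 5, 0] (max |s|=6)
Stage 2 (DELAY): [0, 2, -2, 6, 2, 5] = [0, 2, -2, 6, 2, 5] -> [0, 2, -2, 6, 2, 5] (max |s|=6)
Stage 3 (CLIP -1 2): clip(0,-1,2)=0, clip(2,-1,2)=2, clip(-2,-1,2)=-1, clip(6,-1,2)=2, clip(2,-1,2)=2, clip(5,-1,2)=2 -> [0, 2, -1, 2, 2, 2] (max |s|=2)
Stage 4 (DELAY): [0, 0, 2, -1, 2, 2] = [0, 0, 2, -1, 2, 2] -> [0, 0, 2, -1, 2, 2] (max |s|=2)
Stage 5 (AMPLIFY -2): 0*-2=0, 0*-2=0, 2*-2=-4, -1*-2=2, 2*-2=-4, 2*-2=-4 -> [0, 0, -4, 2, -4, -4] (max |s|=4)
Overall max amplitude: 8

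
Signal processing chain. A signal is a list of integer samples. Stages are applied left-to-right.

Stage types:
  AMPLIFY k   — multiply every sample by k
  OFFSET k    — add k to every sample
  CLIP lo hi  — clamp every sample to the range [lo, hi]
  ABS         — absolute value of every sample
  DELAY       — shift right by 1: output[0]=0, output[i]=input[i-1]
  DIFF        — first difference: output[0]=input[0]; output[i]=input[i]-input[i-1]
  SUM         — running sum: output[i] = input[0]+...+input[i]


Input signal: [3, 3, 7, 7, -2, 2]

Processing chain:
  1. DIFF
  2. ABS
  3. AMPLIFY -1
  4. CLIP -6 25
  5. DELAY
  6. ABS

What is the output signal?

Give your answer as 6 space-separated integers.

Input: [3, 3, 7, 7, -2, 2]
Stage 1 (DIFF): s[0]=3, 3-3=0, 7-3=4, 7-7=0, -2-7=-9, 2--2=4 -> [3, 0, 4, 0, -9, 4]
Stage 2 (ABS): |3|=3, |0|=0, |4|=4, |0|=0, |-9|=9, |4|=4 -> [3, 0, 4, 0, 9, 4]
Stage 3 (AMPLIFY -1): 3*-1=-3, 0*-1=0, 4*-1=-4, 0*-1=0, 9*-1=-9, 4*-1=-4 -> [-3, 0, -4, 0, -9, -4]
Stage 4 (CLIP -6 25): clip(-3,-6,25)=-3, clip(0,-6,25)=0, clip(-4,-6,25)=-4, clip(0,-6,25)=0, clip(-9,-6,25)=-6, clip(-4,-6,25)=-4 -> [-3, 0, -4, 0, -6, -4]
Stage 5 (DELAY): [0, -3, 0, -4, 0, -6] = [0, -3, 0, -4, 0, -6] -> [0, -3, 0, -4, 0, -6]
Stage 6 (ABS): |0|=0, |-3|=3, |0|=0, |-4|=4, |0|=0, |-6|=6 -> [0, 3, 0, 4, 0, 6]

Answer: 0 3 0 4 0 6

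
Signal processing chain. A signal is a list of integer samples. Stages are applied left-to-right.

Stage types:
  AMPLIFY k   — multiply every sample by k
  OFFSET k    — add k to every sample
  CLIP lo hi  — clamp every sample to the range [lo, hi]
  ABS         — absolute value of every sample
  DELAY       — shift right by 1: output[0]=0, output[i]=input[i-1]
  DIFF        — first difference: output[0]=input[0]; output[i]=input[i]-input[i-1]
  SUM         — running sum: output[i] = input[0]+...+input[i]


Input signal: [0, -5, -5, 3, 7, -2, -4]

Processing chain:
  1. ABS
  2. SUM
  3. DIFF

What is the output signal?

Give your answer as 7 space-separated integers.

Answer: 0 5 5 3 7 2 4

Derivation:
Input: [0, -5, -5, 3, 7, -2, -4]
Stage 1 (ABS): |0|=0, |-5|=5, |-5|=5, |3|=3, |7|=7, |-2|=2, |-4|=4 -> [0, 5, 5, 3, 7, 2, 4]
Stage 2 (SUM): sum[0..0]=0, sum[0..1]=5, sum[0..2]=10, sum[0..3]=13, sum[0..4]=20, sum[0..5]=22, sum[0..6]=26 -> [0, 5, 10, 13, 20, 22, 26]
Stage 3 (DIFF): s[0]=0, 5-0=5, 10-5=5, 13-10=3, 20-13=7, 22-20=2, 26-22=4 -> [0, 5, 5, 3, 7, 2, 4]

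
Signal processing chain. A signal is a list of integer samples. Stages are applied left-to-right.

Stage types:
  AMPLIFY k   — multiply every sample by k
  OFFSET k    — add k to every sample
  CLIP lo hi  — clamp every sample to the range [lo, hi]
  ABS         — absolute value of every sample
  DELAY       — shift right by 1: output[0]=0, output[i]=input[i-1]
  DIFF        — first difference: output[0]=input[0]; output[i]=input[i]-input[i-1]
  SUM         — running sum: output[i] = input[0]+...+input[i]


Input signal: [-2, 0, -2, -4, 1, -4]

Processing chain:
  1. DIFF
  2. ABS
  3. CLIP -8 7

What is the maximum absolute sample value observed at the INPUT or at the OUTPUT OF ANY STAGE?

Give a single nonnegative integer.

Input: [-2, 0, -2, -4, 1, -4] (max |s|=4)
Stage 1 (DIFF): s[0]=-2, 0--2=2, -2-0=-2, -4--2=-2, 1--4=5, -4-1=-5 -> [-2, 2, -2, -2, 5, -5] (max |s|=5)
Stage 2 (ABS): |-2|=2, |2|=2, |-2|=2, |-2|=2, |5|=5, |-5|=5 -> [2, 2, 2, 2, 5, 5] (max |s|=5)
Stage 3 (CLIP -8 7): clip(2,-8,7)=2, clip(2,-8,7)=2, clip(2,-8,7)=2, clip(2,-8,7)=2, clip(5,-8,7)=5, clip(5,-8,7)=5 -> [2, 2, 2, 2, 5, 5] (max |s|=5)
Overall max amplitude: 5

Answer: 5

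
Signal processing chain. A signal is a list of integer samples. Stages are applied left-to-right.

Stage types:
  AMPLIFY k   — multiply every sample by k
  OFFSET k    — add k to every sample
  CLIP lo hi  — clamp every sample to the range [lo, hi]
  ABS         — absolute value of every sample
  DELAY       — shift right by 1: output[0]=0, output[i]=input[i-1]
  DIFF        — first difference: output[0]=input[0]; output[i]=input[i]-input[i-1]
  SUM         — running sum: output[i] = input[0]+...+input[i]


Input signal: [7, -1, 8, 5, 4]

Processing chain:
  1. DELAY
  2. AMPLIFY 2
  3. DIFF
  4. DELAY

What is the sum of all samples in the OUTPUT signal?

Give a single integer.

Answer: 16

Derivation:
Input: [7, -1, 8, 5, 4]
Stage 1 (DELAY): [0, 7, -1, 8, 5] = [0, 7, -1, 8, 5] -> [0, 7, -1, 8, 5]
Stage 2 (AMPLIFY 2): 0*2=0, 7*2=14, -1*2=-2, 8*2=16, 5*2=10 -> [0, 14, -2, 16, 10]
Stage 3 (DIFF): s[0]=0, 14-0=14, -2-14=-16, 16--2=18, 10-16=-6 -> [0, 14, -16, 18, -6]
Stage 4 (DELAY): [0, 0, 14, -16, 18] = [0, 0, 14, -16, 18] -> [0, 0, 14, -16, 18]
Output sum: 16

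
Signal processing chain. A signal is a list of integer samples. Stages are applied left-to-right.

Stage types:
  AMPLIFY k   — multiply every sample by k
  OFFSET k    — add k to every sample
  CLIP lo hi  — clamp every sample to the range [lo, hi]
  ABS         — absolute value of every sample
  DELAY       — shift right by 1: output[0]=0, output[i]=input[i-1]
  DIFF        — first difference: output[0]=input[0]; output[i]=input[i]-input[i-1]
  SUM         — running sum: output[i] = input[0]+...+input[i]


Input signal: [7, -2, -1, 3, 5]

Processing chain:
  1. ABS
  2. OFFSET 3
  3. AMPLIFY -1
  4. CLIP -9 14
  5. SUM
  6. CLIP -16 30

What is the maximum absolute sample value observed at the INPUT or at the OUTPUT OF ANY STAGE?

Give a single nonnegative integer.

Answer: 32

Derivation:
Input: [7, -2, -1, 3, 5] (max |s|=7)
Stage 1 (ABS): |7|=7, |-2|=2, |-1|=1, |3|=3, |5|=5 -> [7, 2, 1, 3, 5] (max |s|=7)
Stage 2 (OFFSET 3): 7+3=10, 2+3=5, 1+3=4, 3+3=6, 5+3=8 -> [10, 5, 4, 6, 8] (max |s|=10)
Stage 3 (AMPLIFY -1): 10*-1=-10, 5*-1=-5, 4*-1=-4, 6*-1=-6, 8*-1=-8 -> [-10, -5, -4, -6, -8] (max |s|=10)
Stage 4 (CLIP -9 14): clip(-10,-9,14)=-9, clip(-5,-9,14)=-5, clip(-4,-9,14)=-4, clip(-6,-9,14)=-6, clip(-8,-9,14)=-8 -> [-9, -5, -4, -6, -8] (max |s|=9)
Stage 5 (SUM): sum[0..0]=-9, sum[0..1]=-14, sum[0..2]=-18, sum[0..3]=-24, sum[0..4]=-32 -> [-9, -14, -18, -24, -32] (max |s|=32)
Stage 6 (CLIP -16 30): clip(-9,-16,30)=-9, clip(-14,-16,30)=-14, clip(-18,-16,30)=-16, clip(-24,-16,30)=-16, clip(-32,-16,30)=-16 -> [-9, -14, -16, -16, -16] (max |s|=16)
Overall max amplitude: 32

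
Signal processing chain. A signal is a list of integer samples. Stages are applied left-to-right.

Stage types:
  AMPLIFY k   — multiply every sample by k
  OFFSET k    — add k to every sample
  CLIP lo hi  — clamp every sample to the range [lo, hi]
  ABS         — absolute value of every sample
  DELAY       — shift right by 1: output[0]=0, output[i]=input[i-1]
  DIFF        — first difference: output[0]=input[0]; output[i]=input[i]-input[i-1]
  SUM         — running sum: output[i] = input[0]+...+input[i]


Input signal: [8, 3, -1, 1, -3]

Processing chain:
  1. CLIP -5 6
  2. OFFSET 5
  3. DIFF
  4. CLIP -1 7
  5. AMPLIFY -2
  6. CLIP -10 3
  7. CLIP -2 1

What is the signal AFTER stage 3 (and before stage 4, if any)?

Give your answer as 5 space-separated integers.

Input: [8, 3, -1, 1, -3]
Stage 1 (CLIP -5 6): clip(8,-5,6)=6, clip(3,-5,6)=3, clip(-1,-5,6)=-1, clip(1,-5,6)=1, clip(-3,-5,6)=-3 -> [6, 3, -1, 1, -3]
Stage 2 (OFFSET 5): 6+5=11, 3+5=8, -1+5=4, 1+5=6, -3+5=2 -> [11, 8, 4, 6, 2]
Stage 3 (DIFF): s[0]=11, 8-11=-3, 4-8=-4, 6-4=2, 2-6=-4 -> [11, -3, -4, 2, -4]

Answer: 11 -3 -4 2 -4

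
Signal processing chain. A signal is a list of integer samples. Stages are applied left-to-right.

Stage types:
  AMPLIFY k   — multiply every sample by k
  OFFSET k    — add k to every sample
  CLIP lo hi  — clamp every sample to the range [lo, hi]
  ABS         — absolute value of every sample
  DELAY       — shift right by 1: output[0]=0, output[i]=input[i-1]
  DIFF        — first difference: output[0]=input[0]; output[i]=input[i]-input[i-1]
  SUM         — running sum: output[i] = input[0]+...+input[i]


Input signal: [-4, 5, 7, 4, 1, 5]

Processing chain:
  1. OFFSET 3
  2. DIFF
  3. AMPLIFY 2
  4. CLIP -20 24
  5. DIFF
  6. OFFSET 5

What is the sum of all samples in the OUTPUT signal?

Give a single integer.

Input: [-4, 5, 7, 4, 1, 5]
Stage 1 (OFFSET 3): -4+3=-1, 5+3=8, 7+3=10, 4+3=7, 1+3=4, 5+3=8 -> [-1, 8, 10, 7, 4, 8]
Stage 2 (DIFF): s[0]=-1, 8--1=9, 10-8=2, 7-10=-3, 4-7=-3, 8-4=4 -> [-1, 9, 2, -3, -3, 4]
Stage 3 (AMPLIFY 2): -1*2=-2, 9*2=18, 2*2=4, -3*2=-6, -3*2=-6, 4*2=8 -> [-2, 18, 4, -6, -6, 8]
Stage 4 (CLIP -20 24): clip(-2,-20,24)=-2, clip(18,-20,24)=18, clip(4,-20,24)=4, clip(-6,-20,24)=-6, clip(-6,-20,24)=-6, clip(8,-20,24)=8 -> [-2, 18, 4, -6, -6, 8]
Stage 5 (DIFF): s[0]=-2, 18--2=20, 4-18=-14, -6-4=-10, -6--6=0, 8--6=14 -> [-2, 20, -14, -10, 0, 14]
Stage 6 (OFFSET 5): -2+5=3, 20+5=25, -14+5=-9, -10+5=-5, 0+5=5, 14+5=19 -> [3, 25, -9, -5, 5, 19]
Output sum: 38

Answer: 38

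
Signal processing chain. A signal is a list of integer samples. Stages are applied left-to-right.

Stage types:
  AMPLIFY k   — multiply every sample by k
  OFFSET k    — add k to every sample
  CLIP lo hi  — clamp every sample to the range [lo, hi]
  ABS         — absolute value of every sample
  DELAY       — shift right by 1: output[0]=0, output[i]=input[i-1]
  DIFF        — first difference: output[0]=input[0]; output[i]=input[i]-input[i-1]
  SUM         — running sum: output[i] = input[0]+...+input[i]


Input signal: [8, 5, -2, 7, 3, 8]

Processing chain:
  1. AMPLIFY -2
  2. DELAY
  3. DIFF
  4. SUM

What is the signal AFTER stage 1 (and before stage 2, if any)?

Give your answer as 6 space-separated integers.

Answer: -16 -10 4 -14 -6 -16

Derivation:
Input: [8, 5, -2, 7, 3, 8]
Stage 1 (AMPLIFY -2): 8*-2=-16, 5*-2=-10, -2*-2=4, 7*-2=-14, 3*-2=-6, 8*-2=-16 -> [-16, -10, 4, -14, -6, -16]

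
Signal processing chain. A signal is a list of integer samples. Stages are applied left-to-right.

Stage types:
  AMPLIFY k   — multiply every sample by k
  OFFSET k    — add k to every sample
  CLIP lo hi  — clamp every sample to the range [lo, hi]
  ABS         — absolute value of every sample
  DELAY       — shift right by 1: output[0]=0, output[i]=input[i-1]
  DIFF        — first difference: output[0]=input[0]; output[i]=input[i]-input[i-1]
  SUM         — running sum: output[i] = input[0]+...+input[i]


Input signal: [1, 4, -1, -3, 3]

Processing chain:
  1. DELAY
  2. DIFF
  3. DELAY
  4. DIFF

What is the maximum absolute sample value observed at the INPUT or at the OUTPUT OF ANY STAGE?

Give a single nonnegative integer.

Answer: 8

Derivation:
Input: [1, 4, -1, -3, 3] (max |s|=4)
Stage 1 (DELAY): [0, 1, 4, -1, -3] = [0, 1, 4, -1, -3] -> [0, 1, 4, -1, -3] (max |s|=4)
Stage 2 (DIFF): s[0]=0, 1-0=1, 4-1=3, -1-4=-5, -3--1=-2 -> [0, 1, 3, -5, -2] (max |s|=5)
Stage 3 (DELAY): [0, 0, 1, 3, -5] = [0, 0, 1, 3, -5] -> [0, 0, 1, 3, -5] (max |s|=5)
Stage 4 (DIFF): s[0]=0, 0-0=0, 1-0=1, 3-1=2, -5-3=-8 -> [0, 0, 1, 2, -8] (max |s|=8)
Overall max amplitude: 8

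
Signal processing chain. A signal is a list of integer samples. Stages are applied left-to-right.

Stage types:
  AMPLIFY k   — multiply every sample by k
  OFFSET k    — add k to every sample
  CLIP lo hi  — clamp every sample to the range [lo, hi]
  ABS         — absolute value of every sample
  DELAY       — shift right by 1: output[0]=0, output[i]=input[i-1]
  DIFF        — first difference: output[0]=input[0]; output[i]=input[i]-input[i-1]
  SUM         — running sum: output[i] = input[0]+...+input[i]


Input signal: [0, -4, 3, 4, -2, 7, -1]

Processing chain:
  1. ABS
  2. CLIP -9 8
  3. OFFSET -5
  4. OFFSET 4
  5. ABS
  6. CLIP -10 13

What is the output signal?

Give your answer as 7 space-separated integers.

Input: [0, -4, 3, 4, -2, 7, -1]
Stage 1 (ABS): |0|=0, |-4|=4, |3|=3, |4|=4, |-2|=2, |7|=7, |-1|=1 -> [0, 4, 3, 4, 2, 7, 1]
Stage 2 (CLIP -9 8): clip(0,-9,8)=0, clip(4,-9,8)=4, clip(3,-9,8)=3, clip(4,-9,8)=4, clip(2,-9,8)=2, clip(7,-9,8)=7, clip(1,-9,8)=1 -> [0, 4, 3, 4, 2, 7, 1]
Stage 3 (OFFSET -5): 0+-5=-5, 4+-5=-1, 3+-5=-2, 4+-5=-1, 2+-5=-3, 7+-5=2, 1+-5=-4 -> [-5, -1, -2, -1, -3, 2, -4]
Stage 4 (OFFSET 4): -5+4=-1, -1+4=3, -2+4=2, -1+4=3, -3+4=1, 2+4=6, -4+4=0 -> [-1, 3, 2, 3, 1, 6, 0]
Stage 5 (ABS): |-1|=1, |3|=3, |2|=2, |3|=3, |1|=1, |6|=6, |0|=0 -> [1, 3, 2, 3, 1, 6, 0]
Stage 6 (CLIP -10 13): clip(1,-10,13)=1, clip(3,-10,13)=3, clip(2,-10,13)=2, clip(3,-10,13)=3, clip(1,-10,13)=1, clip(6,-10,13)=6, clip(0,-10,13)=0 -> [1, 3, 2, 3, 1, 6, 0]

Answer: 1 3 2 3 1 6 0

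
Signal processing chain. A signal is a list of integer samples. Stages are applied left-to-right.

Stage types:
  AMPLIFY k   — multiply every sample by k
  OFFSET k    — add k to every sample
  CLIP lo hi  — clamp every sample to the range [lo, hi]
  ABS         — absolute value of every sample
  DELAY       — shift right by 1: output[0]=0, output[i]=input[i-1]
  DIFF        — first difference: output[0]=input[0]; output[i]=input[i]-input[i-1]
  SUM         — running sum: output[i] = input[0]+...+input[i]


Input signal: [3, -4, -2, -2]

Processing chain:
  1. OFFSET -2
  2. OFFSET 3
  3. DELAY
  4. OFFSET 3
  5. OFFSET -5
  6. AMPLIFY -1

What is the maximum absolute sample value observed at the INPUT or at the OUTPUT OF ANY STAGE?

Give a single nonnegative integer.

Answer: 7

Derivation:
Input: [3, -4, -2, -2] (max |s|=4)
Stage 1 (OFFSET -2): 3+-2=1, -4+-2=-6, -2+-2=-4, -2+-2=-4 -> [1, -6, -4, -4] (max |s|=6)
Stage 2 (OFFSET 3): 1+3=4, -6+3=-3, -4+3=-1, -4+3=-1 -> [4, -3, -1, -1] (max |s|=4)
Stage 3 (DELAY): [0, 4, -3, -1] = [0, 4, -3, -1] -> [0, 4, -3, -1] (max |s|=4)
Stage 4 (OFFSET 3): 0+3=3, 4+3=7, -3+3=0, -1+3=2 -> [3, 7, 0, 2] (max |s|=7)
Stage 5 (OFFSET -5): 3+-5=-2, 7+-5=2, 0+-5=-5, 2+-5=-3 -> [-2, 2, -5, -3] (max |s|=5)
Stage 6 (AMPLIFY -1): -2*-1=2, 2*-1=-2, -5*-1=5, -3*-1=3 -> [2, -2, 5, 3] (max |s|=5)
Overall max amplitude: 7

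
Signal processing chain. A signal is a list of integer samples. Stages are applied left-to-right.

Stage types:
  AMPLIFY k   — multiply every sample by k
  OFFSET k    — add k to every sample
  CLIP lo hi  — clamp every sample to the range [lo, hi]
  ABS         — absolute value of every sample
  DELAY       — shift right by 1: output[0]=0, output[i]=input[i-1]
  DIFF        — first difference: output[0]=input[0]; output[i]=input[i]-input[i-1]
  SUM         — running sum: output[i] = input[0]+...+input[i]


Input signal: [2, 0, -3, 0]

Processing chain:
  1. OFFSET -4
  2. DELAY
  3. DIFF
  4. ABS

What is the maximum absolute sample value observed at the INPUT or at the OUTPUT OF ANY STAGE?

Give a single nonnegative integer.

Answer: 7

Derivation:
Input: [2, 0, -3, 0] (max |s|=3)
Stage 1 (OFFSET -4): 2+-4=-2, 0+-4=-4, -3+-4=-7, 0+-4=-4 -> [-2, -4, -7, -4] (max |s|=7)
Stage 2 (DELAY): [0, -2, -4, -7] = [0, -2, -4, -7] -> [0, -2, -4, -7] (max |s|=7)
Stage 3 (DIFF): s[0]=0, -2-0=-2, -4--2=-2, -7--4=-3 -> [0, -2, -2, -3] (max |s|=3)
Stage 4 (ABS): |0|=0, |-2|=2, |-2|=2, |-3|=3 -> [0, 2, 2, 3] (max |s|=3)
Overall max amplitude: 7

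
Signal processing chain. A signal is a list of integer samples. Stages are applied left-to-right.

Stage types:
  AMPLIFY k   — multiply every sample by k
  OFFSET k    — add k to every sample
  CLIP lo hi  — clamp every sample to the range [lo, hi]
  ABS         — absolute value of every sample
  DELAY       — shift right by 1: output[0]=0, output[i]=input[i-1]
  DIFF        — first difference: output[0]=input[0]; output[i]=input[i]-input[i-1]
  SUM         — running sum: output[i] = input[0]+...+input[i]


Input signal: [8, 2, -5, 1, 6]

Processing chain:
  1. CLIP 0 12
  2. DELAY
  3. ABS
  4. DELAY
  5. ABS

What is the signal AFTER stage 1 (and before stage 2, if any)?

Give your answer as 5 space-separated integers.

Input: [8, 2, -5, 1, 6]
Stage 1 (CLIP 0 12): clip(8,0,12)=8, clip(2,0,12)=2, clip(-5,0,12)=0, clip(1,0,12)=1, clip(6,0,12)=6 -> [8, 2, 0, 1, 6]

Answer: 8 2 0 1 6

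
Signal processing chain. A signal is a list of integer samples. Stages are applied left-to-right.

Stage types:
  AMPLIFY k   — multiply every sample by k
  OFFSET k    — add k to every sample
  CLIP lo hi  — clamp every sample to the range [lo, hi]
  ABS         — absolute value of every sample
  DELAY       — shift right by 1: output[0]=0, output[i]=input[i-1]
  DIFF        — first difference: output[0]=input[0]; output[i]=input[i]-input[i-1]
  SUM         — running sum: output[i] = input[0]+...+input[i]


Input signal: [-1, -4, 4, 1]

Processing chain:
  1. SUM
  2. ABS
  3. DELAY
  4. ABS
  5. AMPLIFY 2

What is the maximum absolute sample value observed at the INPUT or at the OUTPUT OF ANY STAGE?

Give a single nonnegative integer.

Input: [-1, -4, 4, 1] (max |s|=4)
Stage 1 (SUM): sum[0..0]=-1, sum[0..1]=-5, sum[0..2]=-1, sum[0..3]=0 -> [-1, -5, -1, 0] (max |s|=5)
Stage 2 (ABS): |-1|=1, |-5|=5, |-1|=1, |0|=0 -> [1, 5, 1, 0] (max |s|=5)
Stage 3 (DELAY): [0, 1, 5, 1] = [0, 1, 5, 1] -> [0, 1, 5, 1] (max |s|=5)
Stage 4 (ABS): |0|=0, |1|=1, |5|=5, |1|=1 -> [0, 1, 5, 1] (max |s|=5)
Stage 5 (AMPLIFY 2): 0*2=0, 1*2=2, 5*2=10, 1*2=2 -> [0, 2, 10, 2] (max |s|=10)
Overall max amplitude: 10

Answer: 10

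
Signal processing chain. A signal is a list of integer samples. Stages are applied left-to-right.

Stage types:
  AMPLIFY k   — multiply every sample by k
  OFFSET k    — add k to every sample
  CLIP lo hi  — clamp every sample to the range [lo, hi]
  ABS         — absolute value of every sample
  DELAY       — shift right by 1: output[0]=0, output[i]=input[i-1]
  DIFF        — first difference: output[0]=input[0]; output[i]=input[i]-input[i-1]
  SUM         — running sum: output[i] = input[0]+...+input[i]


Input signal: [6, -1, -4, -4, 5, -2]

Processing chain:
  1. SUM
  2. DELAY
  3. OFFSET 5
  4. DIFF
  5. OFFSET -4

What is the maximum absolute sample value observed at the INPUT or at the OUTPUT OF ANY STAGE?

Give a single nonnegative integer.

Input: [6, -1, -4, -4, 5, -2] (max |s|=6)
Stage 1 (SUM): sum[0..0]=6, sum[0..1]=5, sum[0..2]=1, sum[0..3]=-3, sum[0..4]=2, sum[0..5]=0 -> [6, 5, 1, -3, 2, 0] (max |s|=6)
Stage 2 (DELAY): [0, 6, 5, 1, -3, 2] = [0, 6, 5, 1, -3, 2] -> [0, 6, 5, 1, -3, 2] (max |s|=6)
Stage 3 (OFFSET 5): 0+5=5, 6+5=11, 5+5=10, 1+5=6, -3+5=2, 2+5=7 -> [5, 11, 10, 6, 2, 7] (max |s|=11)
Stage 4 (DIFF): s[0]=5, 11-5=6, 10-11=-1, 6-10=-4, 2-6=-4, 7-2=5 -> [5, 6, -1, -4, -4, 5] (max |s|=6)
Stage 5 (OFFSET -4): 5+-4=1, 6+-4=2, -1+-4=-5, -4+-4=-8, -4+-4=-8, 5+-4=1 -> [1, 2, -5, -8, -8, 1] (max |s|=8)
Overall max amplitude: 11

Answer: 11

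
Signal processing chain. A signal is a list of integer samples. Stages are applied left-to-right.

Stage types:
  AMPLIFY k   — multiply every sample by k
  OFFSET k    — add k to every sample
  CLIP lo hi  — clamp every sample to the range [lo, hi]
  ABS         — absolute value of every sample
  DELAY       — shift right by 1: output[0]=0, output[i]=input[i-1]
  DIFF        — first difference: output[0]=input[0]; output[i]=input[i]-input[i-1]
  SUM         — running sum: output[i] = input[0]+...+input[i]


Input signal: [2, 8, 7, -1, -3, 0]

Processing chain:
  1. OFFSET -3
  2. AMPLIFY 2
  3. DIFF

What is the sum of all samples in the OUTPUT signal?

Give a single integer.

Answer: -6

Derivation:
Input: [2, 8, 7, -1, -3, 0]
Stage 1 (OFFSET -3): 2+-3=-1, 8+-3=5, 7+-3=4, -1+-3=-4, -3+-3=-6, 0+-3=-3 -> [-1, 5, 4, -4, -6, -3]
Stage 2 (AMPLIFY 2): -1*2=-2, 5*2=10, 4*2=8, -4*2=-8, -6*2=-12, -3*2=-6 -> [-2, 10, 8, -8, -12, -6]
Stage 3 (DIFF): s[0]=-2, 10--2=12, 8-10=-2, -8-8=-16, -12--8=-4, -6--12=6 -> [-2, 12, -2, -16, -4, 6]
Output sum: -6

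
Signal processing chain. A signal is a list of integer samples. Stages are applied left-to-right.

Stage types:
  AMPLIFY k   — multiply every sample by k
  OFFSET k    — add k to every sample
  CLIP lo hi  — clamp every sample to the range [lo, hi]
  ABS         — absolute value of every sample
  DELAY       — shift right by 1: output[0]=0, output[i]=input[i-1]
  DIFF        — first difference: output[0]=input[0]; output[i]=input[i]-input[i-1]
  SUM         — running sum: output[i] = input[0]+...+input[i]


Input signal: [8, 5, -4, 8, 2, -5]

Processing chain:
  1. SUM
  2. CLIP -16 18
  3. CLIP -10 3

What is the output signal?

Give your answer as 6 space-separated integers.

Input: [8, 5, -4, 8, 2, -5]
Stage 1 (SUM): sum[0..0]=8, sum[0..1]=13, sum[0..2]=9, sum[0..3]=17, sum[0..4]=19, sum[0..5]=14 -> [8, 13, 9, 17, 19, 14]
Stage 2 (CLIP -16 18): clip(8,-16,18)=8, clip(13,-16,18)=13, clip(9,-16,18)=9, clip(17,-16,18)=17, clip(19,-16,18)=18, clip(14,-16,18)=14 -> [8, 13, 9, 17, 18, 14]
Stage 3 (CLIP -10 3): clip(8,-10,3)=3, clip(13,-10,3)=3, clip(9,-10,3)=3, clip(17,-10,3)=3, clip(18,-10,3)=3, clip(14,-10,3)=3 -> [3, 3, 3, 3, 3, 3]

Answer: 3 3 3 3 3 3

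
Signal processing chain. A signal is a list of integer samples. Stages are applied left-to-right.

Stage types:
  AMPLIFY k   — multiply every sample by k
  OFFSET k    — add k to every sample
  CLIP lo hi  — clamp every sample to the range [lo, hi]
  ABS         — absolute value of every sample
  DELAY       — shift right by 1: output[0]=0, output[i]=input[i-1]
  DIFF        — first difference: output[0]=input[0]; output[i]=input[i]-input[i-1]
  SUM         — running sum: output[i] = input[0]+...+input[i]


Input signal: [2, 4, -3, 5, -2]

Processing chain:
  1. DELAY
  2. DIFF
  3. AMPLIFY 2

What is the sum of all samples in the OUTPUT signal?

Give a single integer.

Input: [2, 4, -3, 5, -2]
Stage 1 (DELAY): [0, 2, 4, -3, 5] = [0, 2, 4, -3, 5] -> [0, 2, 4, -3, 5]
Stage 2 (DIFF): s[0]=0, 2-0=2, 4-2=2, -3-4=-7, 5--3=8 -> [0, 2, 2, -7, 8]
Stage 3 (AMPLIFY 2): 0*2=0, 2*2=4, 2*2=4, -7*2=-14, 8*2=16 -> [0, 4, 4, -14, 16]
Output sum: 10

Answer: 10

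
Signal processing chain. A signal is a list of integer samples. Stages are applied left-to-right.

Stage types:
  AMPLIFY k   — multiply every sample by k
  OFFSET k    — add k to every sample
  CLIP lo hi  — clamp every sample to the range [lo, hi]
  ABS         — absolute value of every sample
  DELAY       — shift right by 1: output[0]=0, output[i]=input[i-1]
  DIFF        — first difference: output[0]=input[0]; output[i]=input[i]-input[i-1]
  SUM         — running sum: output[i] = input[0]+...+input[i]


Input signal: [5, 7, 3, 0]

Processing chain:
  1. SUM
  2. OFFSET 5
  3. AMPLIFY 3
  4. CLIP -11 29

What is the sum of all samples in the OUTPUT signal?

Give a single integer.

Input: [5, 7, 3, 0]
Stage 1 (SUM): sum[0..0]=5, sum[0..1]=12, sum[0..2]=15, sum[0..3]=15 -> [5, 12, 15, 15]
Stage 2 (OFFSET 5): 5+5=10, 12+5=17, 15+5=20, 15+5=20 -> [10, 17, 20, 20]
Stage 3 (AMPLIFY 3): 10*3=30, 17*3=51, 20*3=60, 20*3=60 -> [30, 51, 60, 60]
Stage 4 (CLIP -11 29): clip(30,-11,29)=29, clip(51,-11,29)=29, clip(60,-11,29)=29, clip(60,-11,29)=29 -> [29, 29, 29, 29]
Output sum: 116

Answer: 116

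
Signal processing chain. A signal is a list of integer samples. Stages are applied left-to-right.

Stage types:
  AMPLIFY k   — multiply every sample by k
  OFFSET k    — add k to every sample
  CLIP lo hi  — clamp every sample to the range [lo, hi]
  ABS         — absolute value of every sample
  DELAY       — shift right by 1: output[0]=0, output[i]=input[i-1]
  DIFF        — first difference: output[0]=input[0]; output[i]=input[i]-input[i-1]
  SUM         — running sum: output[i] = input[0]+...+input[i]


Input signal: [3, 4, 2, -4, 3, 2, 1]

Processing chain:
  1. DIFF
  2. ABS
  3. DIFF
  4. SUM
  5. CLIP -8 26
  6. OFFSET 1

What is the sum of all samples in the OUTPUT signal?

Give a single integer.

Input: [3, 4, 2, -4, 3, 2, 1]
Stage 1 (DIFF): s[0]=3, 4-3=1, 2-4=-2, -4-2=-6, 3--4=7, 2-3=-1, 1-2=-1 -> [3, 1, -2, -6, 7, -1, -1]
Stage 2 (ABS): |3|=3, |1|=1, |-2|=2, |-6|=6, |7|=7, |-1|=1, |-1|=1 -> [3, 1, 2, 6, 7, 1, 1]
Stage 3 (DIFF): s[0]=3, 1-3=-2, 2-1=1, 6-2=4, 7-6=1, 1-7=-6, 1-1=0 -> [3, -2, 1, 4, 1, -6, 0]
Stage 4 (SUM): sum[0..0]=3, sum[0..1]=1, sum[0..2]=2, sum[0..3]=6, sum[0..4]=7, sum[0..5]=1, sum[0..6]=1 -> [3, 1, 2, 6, 7, 1, 1]
Stage 5 (CLIP -8 26): clip(3,-8,26)=3, clip(1,-8,26)=1, clip(2,-8,26)=2, clip(6,-8,26)=6, clip(7,-8,26)=7, clip(1,-8,26)=1, clip(1,-8,26)=1 -> [3, 1, 2, 6, 7, 1, 1]
Stage 6 (OFFSET 1): 3+1=4, 1+1=2, 2+1=3, 6+1=7, 7+1=8, 1+1=2, 1+1=2 -> [4, 2, 3, 7, 8, 2, 2]
Output sum: 28

Answer: 28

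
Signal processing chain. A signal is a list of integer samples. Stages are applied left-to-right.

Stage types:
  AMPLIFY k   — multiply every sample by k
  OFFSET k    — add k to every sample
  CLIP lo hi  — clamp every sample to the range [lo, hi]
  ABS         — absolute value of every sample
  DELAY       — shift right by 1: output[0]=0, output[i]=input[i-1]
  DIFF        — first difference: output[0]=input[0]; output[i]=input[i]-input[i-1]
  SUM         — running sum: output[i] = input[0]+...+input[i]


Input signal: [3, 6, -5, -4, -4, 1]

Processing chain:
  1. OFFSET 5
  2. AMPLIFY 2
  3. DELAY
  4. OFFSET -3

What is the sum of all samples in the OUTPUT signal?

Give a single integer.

Answer: 24

Derivation:
Input: [3, 6, -5, -4, -4, 1]
Stage 1 (OFFSET 5): 3+5=8, 6+5=11, -5+5=0, -4+5=1, -4+5=1, 1+5=6 -> [8, 11, 0, 1, 1, 6]
Stage 2 (AMPLIFY 2): 8*2=16, 11*2=22, 0*2=0, 1*2=2, 1*2=2, 6*2=12 -> [16, 22, 0, 2, 2, 12]
Stage 3 (DELAY): [0, 16, 22, 0, 2, 2] = [0, 16, 22, 0, 2, 2] -> [0, 16, 22, 0, 2, 2]
Stage 4 (OFFSET -3): 0+-3=-3, 16+-3=13, 22+-3=19, 0+-3=-3, 2+-3=-1, 2+-3=-1 -> [-3, 13, 19, -3, -1, -1]
Output sum: 24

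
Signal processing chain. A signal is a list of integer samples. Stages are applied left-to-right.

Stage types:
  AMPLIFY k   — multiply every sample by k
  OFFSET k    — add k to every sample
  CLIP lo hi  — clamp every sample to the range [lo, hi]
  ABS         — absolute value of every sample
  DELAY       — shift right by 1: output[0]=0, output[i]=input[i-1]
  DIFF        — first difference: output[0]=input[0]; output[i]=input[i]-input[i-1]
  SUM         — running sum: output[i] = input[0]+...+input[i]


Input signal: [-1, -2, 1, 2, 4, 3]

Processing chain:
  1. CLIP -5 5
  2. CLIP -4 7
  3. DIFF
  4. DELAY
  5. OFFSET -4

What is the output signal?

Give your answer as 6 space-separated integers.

Answer: -4 -5 -5 -1 -3 -2

Derivation:
Input: [-1, -2, 1, 2, 4, 3]
Stage 1 (CLIP -5 5): clip(-1,-5,5)=-1, clip(-2,-5,5)=-2, clip(1,-5,5)=1, clip(2,-5,5)=2, clip(4,-5,5)=4, clip(3,-5,5)=3 -> [-1, -2, 1, 2, 4, 3]
Stage 2 (CLIP -4 7): clip(-1,-4,7)=-1, clip(-2,-4,7)=-2, clip(1,-4,7)=1, clip(2,-4,7)=2, clip(4,-4,7)=4, clip(3,-4,7)=3 -> [-1, -2, 1, 2, 4, 3]
Stage 3 (DIFF): s[0]=-1, -2--1=-1, 1--2=3, 2-1=1, 4-2=2, 3-4=-1 -> [-1, -1, 3, 1, 2, -1]
Stage 4 (DELAY): [0, -1, -1, 3, 1, 2] = [0, -1, -1, 3, 1, 2] -> [0, -1, -1, 3, 1, 2]
Stage 5 (OFFSET -4): 0+-4=-4, -1+-4=-5, -1+-4=-5, 3+-4=-1, 1+-4=-3, 2+-4=-2 -> [-4, -5, -5, -1, -3, -2]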